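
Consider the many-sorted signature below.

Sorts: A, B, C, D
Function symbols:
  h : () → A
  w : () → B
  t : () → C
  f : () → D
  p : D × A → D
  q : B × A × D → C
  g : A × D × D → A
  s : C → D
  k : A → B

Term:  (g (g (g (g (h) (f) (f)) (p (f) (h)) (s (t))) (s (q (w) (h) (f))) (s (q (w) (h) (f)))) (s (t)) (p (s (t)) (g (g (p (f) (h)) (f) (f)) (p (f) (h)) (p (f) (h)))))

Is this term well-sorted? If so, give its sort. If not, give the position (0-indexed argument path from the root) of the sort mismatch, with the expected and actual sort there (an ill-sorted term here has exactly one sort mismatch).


ill-sorted at position [2, 1, 0, 0]: expected A, got D

        (h) : A
        (f) : D
        (f) : D
      (g (h) (f) (f)) : A
        (f) : D
        (h) : A
      (p (f) (h)) : D
        (t) : C
      (s (t)) : D
    (g (g (h) (f) (f)) (p (f) (h)) (s (t))) : A
        (w) : B
        (h) : A
        (f) : D
      (q (w) (h) (f)) : C
    (s (q (w) (h) (f))) : D
        (w) : B
        (h) : A
        (f) : D
      (q (w) (h) (f)) : C
    (s (q (w) (h) (f))) : D
  (g (g (g (h) (f) (f)) (p (f) (h)) (s (t))) (s (q (w) (h) (f))) (s (q (w) (h) (f)))) : A
    (t) : C
  (s (t)) : D
      (t) : C
    (s (t)) : D
          (f) : D
          (h) : A
        (p (f) (h)) : D
        (f) : D
        (f) : D
      (g (p (f) (h)) (f) (f)) : ✗ arg 0 at [2, 1, 0, 0] has sort D, expected A
        (f) : D
        (h) : A
      (p (f) (h)) : D
        (f) : D
        (h) : A
      (p (f) (h)) : D


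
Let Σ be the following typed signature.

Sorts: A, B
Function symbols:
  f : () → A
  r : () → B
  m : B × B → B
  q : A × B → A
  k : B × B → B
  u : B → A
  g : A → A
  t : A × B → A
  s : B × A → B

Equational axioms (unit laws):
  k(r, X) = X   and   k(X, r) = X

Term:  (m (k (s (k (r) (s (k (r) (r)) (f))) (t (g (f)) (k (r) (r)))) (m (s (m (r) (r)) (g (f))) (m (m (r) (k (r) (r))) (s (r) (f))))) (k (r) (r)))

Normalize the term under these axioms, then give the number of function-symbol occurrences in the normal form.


1. (m (k (s (k (r) (s (k (r) (r)) (f))) (t (g (f)) (k (r) (r)))) (m (s (m (r) (r)) (g (f))) (m (m (r) (k (r) (r))) (s (r) (f))))) (k (r) (r)))  →  (m (k (s (s (k (r) (r)) (f)) (t (g (f)) (k (r) (r)))) (m (s (m (r) (r)) (g (f))) (m (m (r) (k (r) (r))) (s (r) (f))))) (k (r) (r)))
2. (m (k (s (s (k (r) (r)) (f)) (t (g (f)) (k (r) (r)))) (m (s (m (r) (r)) (g (f))) (m (m (r) (k (r) (r))) (s (r) (f))))) (k (r) (r)))  →  (m (k (s (s (r) (f)) (t (g (f)) (k (r) (r)))) (m (s (m (r) (r)) (g (f))) (m (m (r) (k (r) (r))) (s (r) (f))))) (k (r) (r)))
3. (m (k (s (s (r) (f)) (t (g (f)) (k (r) (r)))) (m (s (m (r) (r)) (g (f))) (m (m (r) (k (r) (r))) (s (r) (f))))) (k (r) (r)))  →  (m (k (s (s (r) (f)) (t (g (f)) (r))) (m (s (m (r) (r)) (g (f))) (m (m (r) (k (r) (r))) (s (r) (f))))) (k (r) (r)))
4. (m (k (s (s (r) (f)) (t (g (f)) (r))) (m (s (m (r) (r)) (g (f))) (m (m (r) (k (r) (r))) (s (r) (f))))) (k (r) (r)))  →  (m (k (s (s (r) (f)) (t (g (f)) (r))) (m (s (m (r) (r)) (g (f))) (m (m (r) (r)) (s (r) (f))))) (k (r) (r)))
5. (m (k (s (s (r) (f)) (t (g (f)) (r))) (m (s (m (r) (r)) (g (f))) (m (m (r) (r)) (s (r) (f))))) (k (r) (r)))  →  (m (k (s (s (r) (f)) (t (g (f)) (r))) (m (s (m (r) (r)) (g (f))) (m (m (r) (r)) (s (r) (f))))) (r))
normal form: (m (k (s (s (r) (f)) (t (g (f)) (r))) (m (s (m (r) (r)) (g (f))) (m (m (r) (r)) (s (r) (f))))) (r))

size = 25


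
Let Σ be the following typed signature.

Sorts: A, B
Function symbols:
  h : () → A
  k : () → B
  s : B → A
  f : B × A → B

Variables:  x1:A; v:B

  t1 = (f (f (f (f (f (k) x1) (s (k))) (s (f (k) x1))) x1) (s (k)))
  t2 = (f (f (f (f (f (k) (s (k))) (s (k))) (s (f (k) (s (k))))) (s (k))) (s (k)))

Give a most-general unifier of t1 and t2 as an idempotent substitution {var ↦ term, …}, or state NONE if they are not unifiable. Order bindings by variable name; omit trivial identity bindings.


{x1 ↦ (s (k))}


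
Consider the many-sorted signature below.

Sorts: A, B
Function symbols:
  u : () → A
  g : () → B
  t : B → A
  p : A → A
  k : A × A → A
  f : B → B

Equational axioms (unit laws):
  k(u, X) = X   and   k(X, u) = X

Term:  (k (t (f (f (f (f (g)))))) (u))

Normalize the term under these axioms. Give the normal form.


normal form = (t (f (f (f (f (g))))))

1. (k (t (f (f (f (f (g)))))) (u))  →  (t (f (f (f (f (g))))))


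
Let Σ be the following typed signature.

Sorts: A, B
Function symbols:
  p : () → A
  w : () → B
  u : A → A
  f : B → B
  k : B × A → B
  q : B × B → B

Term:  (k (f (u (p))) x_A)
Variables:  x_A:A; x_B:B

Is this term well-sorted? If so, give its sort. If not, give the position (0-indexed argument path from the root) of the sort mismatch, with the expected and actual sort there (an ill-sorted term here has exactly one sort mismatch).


      (p) : A
    (u (p)) : A
  (f (u (p))) : ✗ arg 0 at [0, 0] has sort A, expected B
  x_A : A

ill-sorted at position [0, 0]: expected B, got A


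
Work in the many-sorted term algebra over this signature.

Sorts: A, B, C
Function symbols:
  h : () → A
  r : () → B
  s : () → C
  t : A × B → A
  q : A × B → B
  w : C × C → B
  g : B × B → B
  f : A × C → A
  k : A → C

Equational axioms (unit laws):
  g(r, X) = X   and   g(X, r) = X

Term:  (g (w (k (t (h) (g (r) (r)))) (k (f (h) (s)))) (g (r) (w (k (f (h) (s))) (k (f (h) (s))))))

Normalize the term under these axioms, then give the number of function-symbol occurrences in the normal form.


size = 19

1. (g (w (k (t (h) (g (r) (r)))) (k (f (h) (s)))) (g (r) (w (k (f (h) (s))) (k (f (h) (s))))))  →  (g (w (k (t (h) (r))) (k (f (h) (s)))) (g (r) (w (k (f (h) (s))) (k (f (h) (s))))))
2. (g (w (k (t (h) (r))) (k (f (h) (s)))) (g (r) (w (k (f (h) (s))) (k (f (h) (s))))))  →  (g (w (k (t (h) (r))) (k (f (h) (s)))) (w (k (f (h) (s))) (k (f (h) (s)))))
normal form: (g (w (k (t (h) (r))) (k (f (h) (s)))) (w (k (f (h) (s))) (k (f (h) (s)))))


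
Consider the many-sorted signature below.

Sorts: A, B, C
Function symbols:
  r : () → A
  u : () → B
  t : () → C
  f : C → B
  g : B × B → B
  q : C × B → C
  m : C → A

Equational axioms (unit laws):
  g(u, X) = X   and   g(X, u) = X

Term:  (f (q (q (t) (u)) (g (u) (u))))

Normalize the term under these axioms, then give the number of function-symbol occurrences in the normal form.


1. (f (q (q (t) (u)) (g (u) (u))))  →  (f (q (q (t) (u)) (u)))
normal form: (f (q (q (t) (u)) (u)))

size = 6


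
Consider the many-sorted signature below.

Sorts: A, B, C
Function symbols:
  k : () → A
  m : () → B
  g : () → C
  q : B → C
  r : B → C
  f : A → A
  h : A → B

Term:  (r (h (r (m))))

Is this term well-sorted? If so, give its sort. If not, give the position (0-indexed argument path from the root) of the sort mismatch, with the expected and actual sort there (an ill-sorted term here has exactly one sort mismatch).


      (m) : B
    (r (m)) : C
  (h (r (m))) : ✗ arg 0 at [0, 0] has sort C, expected A

ill-sorted at position [0, 0]: expected A, got C


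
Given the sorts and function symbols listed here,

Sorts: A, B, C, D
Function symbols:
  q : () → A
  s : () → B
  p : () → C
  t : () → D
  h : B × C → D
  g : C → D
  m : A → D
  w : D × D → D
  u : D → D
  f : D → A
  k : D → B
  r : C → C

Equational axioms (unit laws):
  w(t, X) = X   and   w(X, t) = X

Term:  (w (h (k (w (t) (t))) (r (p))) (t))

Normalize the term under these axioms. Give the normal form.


1. (w (h (k (w (t) (t))) (r (p))) (t))  →  (h (k (w (t) (t))) (r (p)))
2. (h (k (w (t) (t))) (r (p)))  →  (h (k (t)) (r (p)))

normal form = (h (k (t)) (r (p)))


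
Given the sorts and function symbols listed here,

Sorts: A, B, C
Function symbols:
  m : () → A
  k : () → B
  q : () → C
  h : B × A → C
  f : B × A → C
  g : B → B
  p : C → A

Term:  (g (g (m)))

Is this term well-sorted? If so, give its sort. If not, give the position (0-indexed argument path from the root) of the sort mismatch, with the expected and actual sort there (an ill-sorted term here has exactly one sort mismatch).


ill-sorted at position [0, 0]: expected B, got A

    (m) : A
  (g (m)) : ✗ arg 0 at [0, 0] has sort A, expected B


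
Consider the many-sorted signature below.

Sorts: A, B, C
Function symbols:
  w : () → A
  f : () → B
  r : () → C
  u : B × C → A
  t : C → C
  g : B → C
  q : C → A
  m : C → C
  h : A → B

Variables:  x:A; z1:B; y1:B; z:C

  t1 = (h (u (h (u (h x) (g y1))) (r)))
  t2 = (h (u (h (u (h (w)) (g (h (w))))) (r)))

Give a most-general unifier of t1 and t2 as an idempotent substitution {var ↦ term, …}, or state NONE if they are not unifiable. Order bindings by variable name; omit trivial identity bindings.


{x ↦ (w), y1 ↦ (h (w))}


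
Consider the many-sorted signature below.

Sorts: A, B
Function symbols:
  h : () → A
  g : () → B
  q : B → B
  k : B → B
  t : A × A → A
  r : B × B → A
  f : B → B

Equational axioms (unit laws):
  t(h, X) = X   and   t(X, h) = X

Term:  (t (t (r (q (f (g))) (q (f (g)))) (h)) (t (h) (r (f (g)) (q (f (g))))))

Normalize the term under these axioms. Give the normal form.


normal form = (t (r (q (f (g))) (q (f (g)))) (r (f (g)) (q (f (g)))))

1. (t (t (r (q (f (g))) (q (f (g)))) (h)) (t (h) (r (f (g)) (q (f (g))))))  →  (t (r (q (f (g))) (q (f (g)))) (t (h) (r (f (g)) (q (f (g))))))
2. (t (r (q (f (g))) (q (f (g)))) (t (h) (r (f (g)) (q (f (g))))))  →  (t (r (q (f (g))) (q (f (g)))) (r (f (g)) (q (f (g)))))


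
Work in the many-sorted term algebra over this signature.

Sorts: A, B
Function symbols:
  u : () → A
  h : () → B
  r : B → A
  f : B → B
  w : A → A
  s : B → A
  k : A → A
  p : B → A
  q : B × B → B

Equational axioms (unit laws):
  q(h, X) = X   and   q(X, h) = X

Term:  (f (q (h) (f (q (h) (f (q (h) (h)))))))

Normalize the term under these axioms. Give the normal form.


1. (f (q (h) (f (q (h) (f (q (h) (h)))))))  →  (f (f (q (h) (f (q (h) (h))))))
2. (f (f (q (h) (f (q (h) (h))))))  →  (f (f (f (q (h) (h)))))
3. (f (f (f (q (h) (h)))))  →  (f (f (f (h))))

normal form = (f (f (f (h))))


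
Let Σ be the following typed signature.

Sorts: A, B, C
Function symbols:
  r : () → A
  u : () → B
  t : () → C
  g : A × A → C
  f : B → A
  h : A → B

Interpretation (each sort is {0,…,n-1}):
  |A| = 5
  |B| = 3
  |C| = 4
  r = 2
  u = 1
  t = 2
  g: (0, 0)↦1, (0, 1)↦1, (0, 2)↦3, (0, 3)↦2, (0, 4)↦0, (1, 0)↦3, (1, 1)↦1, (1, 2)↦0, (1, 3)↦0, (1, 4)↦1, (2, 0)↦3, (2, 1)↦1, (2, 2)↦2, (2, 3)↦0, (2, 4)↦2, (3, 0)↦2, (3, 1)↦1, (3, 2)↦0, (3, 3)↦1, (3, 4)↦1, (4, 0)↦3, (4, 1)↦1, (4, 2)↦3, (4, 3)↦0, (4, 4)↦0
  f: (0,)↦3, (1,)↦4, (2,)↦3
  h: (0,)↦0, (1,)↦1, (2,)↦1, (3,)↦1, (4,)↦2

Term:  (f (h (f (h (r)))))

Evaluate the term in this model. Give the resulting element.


value = 3

  r = 2
  (h (r)) = h(2,) = 1
  (f (h (r))) = f(1,) = 4
  (h (f (h (r)))) = h(4,) = 2
  (f (h (f (h (r))))) = f(2,) = 3


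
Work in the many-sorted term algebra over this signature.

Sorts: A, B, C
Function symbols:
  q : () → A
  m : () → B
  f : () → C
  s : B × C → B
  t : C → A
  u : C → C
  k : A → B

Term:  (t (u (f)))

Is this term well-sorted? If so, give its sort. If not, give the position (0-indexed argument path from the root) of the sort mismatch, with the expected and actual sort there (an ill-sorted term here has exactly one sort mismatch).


well-sorted; sort = A

    (f) : C
  (u (f)) : C
(t (u (f))) : A


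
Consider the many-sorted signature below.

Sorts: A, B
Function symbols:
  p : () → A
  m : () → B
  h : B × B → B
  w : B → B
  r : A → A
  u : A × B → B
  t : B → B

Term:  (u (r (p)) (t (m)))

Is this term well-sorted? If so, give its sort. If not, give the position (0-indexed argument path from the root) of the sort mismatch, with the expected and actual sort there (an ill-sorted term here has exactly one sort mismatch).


well-sorted; sort = B

    (p) : A
  (r (p)) : A
    (m) : B
  (t (m)) : B
(u (r (p)) (t (m))) : B


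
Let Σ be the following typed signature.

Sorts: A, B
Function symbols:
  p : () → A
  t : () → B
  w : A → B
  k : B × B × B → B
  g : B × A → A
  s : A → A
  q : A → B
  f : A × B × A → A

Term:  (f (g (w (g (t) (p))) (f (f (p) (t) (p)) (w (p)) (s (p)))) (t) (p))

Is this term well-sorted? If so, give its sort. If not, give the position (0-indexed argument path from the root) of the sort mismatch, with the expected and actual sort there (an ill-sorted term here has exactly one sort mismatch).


well-sorted; sort = A

        (t) : B
        (p) : A
      (g (t) (p)) : A
    (w (g (t) (p))) : B
        (p) : A
        (t) : B
        (p) : A
      (f (p) (t) (p)) : A
        (p) : A
      (w (p)) : B
        (p) : A
      (s (p)) : A
    (f (f (p) (t) (p)) (w (p)) (s (p))) : A
  (g (w (g (t) (p))) (f (f (p) (t) (p)) (w (p)) (s (p)))) : A
  (t) : B
  (p) : A
(f (g (w (g (t) (p))) (f (f (p) (t) (p)) (w (p)) (s (p)))) (t) (p)) : A


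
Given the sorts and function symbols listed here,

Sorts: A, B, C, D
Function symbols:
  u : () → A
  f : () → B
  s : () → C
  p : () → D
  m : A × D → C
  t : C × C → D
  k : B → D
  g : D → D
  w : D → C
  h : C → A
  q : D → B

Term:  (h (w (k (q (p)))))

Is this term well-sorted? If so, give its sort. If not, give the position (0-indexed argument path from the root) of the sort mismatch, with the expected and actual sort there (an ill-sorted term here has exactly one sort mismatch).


well-sorted; sort = A

        (p) : D
      (q (p)) : B
    (k (q (p))) : D
  (w (k (q (p)))) : C
(h (w (k (q (p))))) : A


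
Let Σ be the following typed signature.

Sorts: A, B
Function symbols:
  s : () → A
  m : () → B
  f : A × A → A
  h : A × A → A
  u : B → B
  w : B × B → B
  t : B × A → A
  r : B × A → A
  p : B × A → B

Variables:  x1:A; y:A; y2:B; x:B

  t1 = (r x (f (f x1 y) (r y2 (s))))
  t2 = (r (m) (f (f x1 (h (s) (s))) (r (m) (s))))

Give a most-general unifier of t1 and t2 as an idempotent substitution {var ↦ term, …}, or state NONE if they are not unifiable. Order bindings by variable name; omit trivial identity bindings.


{x ↦ (m), y ↦ (h (s) (s)), y2 ↦ (m)}


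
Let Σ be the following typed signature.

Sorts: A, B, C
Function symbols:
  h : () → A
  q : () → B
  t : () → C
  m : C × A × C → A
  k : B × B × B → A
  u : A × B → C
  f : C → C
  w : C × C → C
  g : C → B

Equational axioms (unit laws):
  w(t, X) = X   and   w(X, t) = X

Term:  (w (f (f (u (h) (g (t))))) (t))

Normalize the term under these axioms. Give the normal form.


normal form = (f (f (u (h) (g (t)))))

1. (w (f (f (u (h) (g (t))))) (t))  →  (f (f (u (h) (g (t)))))


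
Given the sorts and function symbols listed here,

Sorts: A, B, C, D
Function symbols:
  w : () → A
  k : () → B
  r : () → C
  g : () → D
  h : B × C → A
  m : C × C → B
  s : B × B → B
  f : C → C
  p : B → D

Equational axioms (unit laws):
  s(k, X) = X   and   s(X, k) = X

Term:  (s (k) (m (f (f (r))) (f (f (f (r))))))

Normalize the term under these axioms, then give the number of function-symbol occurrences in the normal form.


size = 8

1. (s (k) (m (f (f (r))) (f (f (f (r))))))  →  (m (f (f (r))) (f (f (f (r)))))
normal form: (m (f (f (r))) (f (f (f (r)))))


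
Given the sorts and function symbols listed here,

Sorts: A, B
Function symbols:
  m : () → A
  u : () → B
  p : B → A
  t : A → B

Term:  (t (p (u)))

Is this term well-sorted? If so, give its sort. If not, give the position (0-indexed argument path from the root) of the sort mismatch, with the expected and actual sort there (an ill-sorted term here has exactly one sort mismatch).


    (u) : B
  (p (u)) : A
(t (p (u))) : B

well-sorted; sort = B


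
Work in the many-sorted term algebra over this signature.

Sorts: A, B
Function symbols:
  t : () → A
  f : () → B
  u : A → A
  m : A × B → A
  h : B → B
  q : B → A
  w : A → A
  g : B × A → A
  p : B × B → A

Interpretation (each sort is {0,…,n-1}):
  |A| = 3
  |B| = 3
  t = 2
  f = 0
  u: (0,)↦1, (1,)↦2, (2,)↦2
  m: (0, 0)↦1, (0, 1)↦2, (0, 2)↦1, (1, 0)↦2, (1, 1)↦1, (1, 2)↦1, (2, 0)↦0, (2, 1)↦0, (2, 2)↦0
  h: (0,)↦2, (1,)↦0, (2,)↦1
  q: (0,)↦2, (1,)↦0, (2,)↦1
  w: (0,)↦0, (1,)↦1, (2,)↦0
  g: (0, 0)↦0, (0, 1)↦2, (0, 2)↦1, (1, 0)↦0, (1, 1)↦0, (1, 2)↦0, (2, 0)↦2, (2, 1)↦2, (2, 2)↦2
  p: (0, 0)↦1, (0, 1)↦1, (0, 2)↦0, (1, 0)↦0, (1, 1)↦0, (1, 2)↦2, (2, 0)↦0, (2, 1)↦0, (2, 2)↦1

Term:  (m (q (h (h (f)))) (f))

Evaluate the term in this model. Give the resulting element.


value = 1

  f = 0
  (h (f)) = h(0,) = 2
  (h (h (f))) = h(2,) = 1
  (q (h (h (f)))) = q(1,) = 0
  f = 0
  (m (q (h (h (f)))) (f)) = m(0, 0) = 1


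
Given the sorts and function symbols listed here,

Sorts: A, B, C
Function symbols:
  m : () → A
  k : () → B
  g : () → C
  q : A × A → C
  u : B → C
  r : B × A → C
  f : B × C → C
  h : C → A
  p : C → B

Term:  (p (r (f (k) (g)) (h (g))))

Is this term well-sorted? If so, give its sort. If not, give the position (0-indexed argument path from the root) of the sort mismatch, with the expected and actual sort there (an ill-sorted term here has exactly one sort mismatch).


      (k) : B
      (g) : C
    (f (k) (g)) : C
      (g) : C
    (h (g)) : A
  (r (f (k) (g)) (h (g))) : ✗ arg 0 at [0, 0] has sort C, expected B

ill-sorted at position [0, 0]: expected B, got C


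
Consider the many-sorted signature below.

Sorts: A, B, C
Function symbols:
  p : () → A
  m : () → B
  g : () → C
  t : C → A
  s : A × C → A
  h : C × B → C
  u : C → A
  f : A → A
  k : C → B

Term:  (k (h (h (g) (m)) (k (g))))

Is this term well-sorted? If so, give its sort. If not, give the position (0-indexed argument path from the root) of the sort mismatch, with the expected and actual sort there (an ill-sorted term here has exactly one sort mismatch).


      (g) : C
      (m) : B
    (h (g) (m)) : C
      (g) : C
    (k (g)) : B
  (h (h (g) (m)) (k (g))) : C
(k (h (h (g) (m)) (k (g)))) : B

well-sorted; sort = B


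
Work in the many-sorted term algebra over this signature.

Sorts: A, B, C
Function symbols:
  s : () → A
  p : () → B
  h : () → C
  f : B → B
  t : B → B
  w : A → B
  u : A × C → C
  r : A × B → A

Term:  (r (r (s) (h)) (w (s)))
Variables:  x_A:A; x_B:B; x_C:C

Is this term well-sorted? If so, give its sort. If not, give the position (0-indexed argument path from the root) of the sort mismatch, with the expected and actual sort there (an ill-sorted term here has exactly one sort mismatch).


    (s) : A
    (h) : C
  (r (s) (h)) : ✗ arg 1 at [0, 1] has sort C, expected B
    (s) : A
  (w (s)) : B

ill-sorted at position [0, 1]: expected B, got C


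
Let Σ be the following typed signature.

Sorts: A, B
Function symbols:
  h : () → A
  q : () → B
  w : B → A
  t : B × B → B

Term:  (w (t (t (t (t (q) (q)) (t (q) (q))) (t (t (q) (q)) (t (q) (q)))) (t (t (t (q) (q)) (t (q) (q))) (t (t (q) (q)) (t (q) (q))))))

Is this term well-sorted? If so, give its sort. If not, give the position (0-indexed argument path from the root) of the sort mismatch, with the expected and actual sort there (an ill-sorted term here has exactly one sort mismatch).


          (q) : B
          (q) : B
        (t (q) (q)) : B
          (q) : B
          (q) : B
        (t (q) (q)) : B
      (t (t (q) (q)) (t (q) (q))) : B
          (q) : B
          (q) : B
        (t (q) (q)) : B
          (q) : B
          (q) : B
        (t (q) (q)) : B
      (t (t (q) (q)) (t (q) (q))) : B
    (t (t (t (q) (q)) (t (q) (q))) (t (t (q) (q)) (t (q) (q)))) : B
          (q) : B
          (q) : B
        (t (q) (q)) : B
          (q) : B
          (q) : B
        (t (q) (q)) : B
      (t (t (q) (q)) (t (q) (q))) : B
          (q) : B
          (q) : B
        (t (q) (q)) : B
          (q) : B
          (q) : B
        (t (q) (q)) : B
      (t (t (q) (q)) (t (q) (q))) : B
    (t (t (t (q) (q)) (t (q) (q))) (t (t (q) (q)) (t (q) (q)))) : B
  (t (t (t (t (q) (q)) (t (q) (q))) (t (t (q) (q)) (t (q) (q)))) (t (t (t (q) (q)) (t (q) (q))) (t (t (q) (q)) (t (q) (q))))) : B
(w (t (t (t (t (q) (q)) (t (q) (q))) (t (t (q) (q)) (t (q) (q)))) (t (t (t (q) (q)) (t (q) (q))) (t (t (q) (q)) (t (q) (q)))))) : A

well-sorted; sort = A


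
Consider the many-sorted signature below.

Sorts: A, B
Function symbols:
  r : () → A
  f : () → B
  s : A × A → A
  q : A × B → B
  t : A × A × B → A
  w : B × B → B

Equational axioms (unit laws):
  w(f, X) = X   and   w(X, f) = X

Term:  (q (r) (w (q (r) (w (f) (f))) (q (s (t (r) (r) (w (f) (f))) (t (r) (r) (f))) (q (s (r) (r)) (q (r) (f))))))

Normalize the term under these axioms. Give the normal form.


normal form = (q (r) (w (q (r) (f)) (q (s (t (r) (r) (f)) (t (r) (r) (f))) (q (s (r) (r)) (q (r) (f))))))

1. (q (r) (w (q (r) (w (f) (f))) (q (s (t (r) (r) (w (f) (f))) (t (r) (r) (f))) (q (s (r) (r)) (q (r) (f))))))  →  (q (r) (w (q (r) (f)) (q (s (t (r) (r) (w (f) (f))) (t (r) (r) (f))) (q (s (r) (r)) (q (r) (f))))))
2. (q (r) (w (q (r) (f)) (q (s (t (r) (r) (w (f) (f))) (t (r) (r) (f))) (q (s (r) (r)) (q (r) (f))))))  →  (q (r) (w (q (r) (f)) (q (s (t (r) (r) (f)) (t (r) (r) (f))) (q (s (r) (r)) (q (r) (f))))))


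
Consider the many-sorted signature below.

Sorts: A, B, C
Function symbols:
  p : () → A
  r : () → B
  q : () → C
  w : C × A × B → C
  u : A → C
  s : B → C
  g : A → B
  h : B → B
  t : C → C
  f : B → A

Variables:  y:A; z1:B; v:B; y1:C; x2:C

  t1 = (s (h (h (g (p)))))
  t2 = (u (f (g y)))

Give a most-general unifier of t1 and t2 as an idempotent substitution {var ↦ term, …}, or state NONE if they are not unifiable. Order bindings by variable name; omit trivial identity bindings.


head clash or occurs-check failure — not unifiable

NONE (not unifiable)


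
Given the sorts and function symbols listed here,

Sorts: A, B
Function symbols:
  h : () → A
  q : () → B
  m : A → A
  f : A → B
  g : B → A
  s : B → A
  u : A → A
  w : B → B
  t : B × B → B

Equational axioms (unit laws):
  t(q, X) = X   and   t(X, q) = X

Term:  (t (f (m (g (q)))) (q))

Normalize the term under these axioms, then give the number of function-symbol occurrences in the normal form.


1. (t (f (m (g (q)))) (q))  →  (f (m (g (q))))
normal form: (f (m (g (q))))

size = 4


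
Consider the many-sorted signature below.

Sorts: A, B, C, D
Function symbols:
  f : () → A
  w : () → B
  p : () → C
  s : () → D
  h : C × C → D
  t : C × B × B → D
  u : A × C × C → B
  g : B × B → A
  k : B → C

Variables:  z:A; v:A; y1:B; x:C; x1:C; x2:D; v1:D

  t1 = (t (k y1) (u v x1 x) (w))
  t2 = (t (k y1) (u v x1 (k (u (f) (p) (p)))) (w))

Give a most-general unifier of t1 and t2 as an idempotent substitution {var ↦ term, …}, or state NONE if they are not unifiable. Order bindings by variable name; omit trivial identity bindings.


{x ↦ (k (u (f) (p) (p)))}


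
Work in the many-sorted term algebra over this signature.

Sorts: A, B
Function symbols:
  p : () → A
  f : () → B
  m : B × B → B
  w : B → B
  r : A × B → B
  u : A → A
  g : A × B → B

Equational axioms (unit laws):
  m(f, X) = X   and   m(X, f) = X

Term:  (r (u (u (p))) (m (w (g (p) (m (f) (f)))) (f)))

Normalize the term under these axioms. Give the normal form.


1. (r (u (u (p))) (m (w (g (p) (m (f) (f)))) (f)))  →  (r (u (u (p))) (w (g (p) (m (f) (f)))))
2. (r (u (u (p))) (w (g (p) (m (f) (f)))))  →  (r (u (u (p))) (w (g (p) (f))))

normal form = (r (u (u (p))) (w (g (p) (f))))


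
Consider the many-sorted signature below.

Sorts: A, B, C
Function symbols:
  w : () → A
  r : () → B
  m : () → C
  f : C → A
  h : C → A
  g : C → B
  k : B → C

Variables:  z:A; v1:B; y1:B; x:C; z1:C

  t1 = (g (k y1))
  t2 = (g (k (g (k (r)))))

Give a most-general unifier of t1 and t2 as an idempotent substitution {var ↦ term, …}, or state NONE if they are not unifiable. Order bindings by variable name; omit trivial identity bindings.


{y1 ↦ (g (k (r)))}


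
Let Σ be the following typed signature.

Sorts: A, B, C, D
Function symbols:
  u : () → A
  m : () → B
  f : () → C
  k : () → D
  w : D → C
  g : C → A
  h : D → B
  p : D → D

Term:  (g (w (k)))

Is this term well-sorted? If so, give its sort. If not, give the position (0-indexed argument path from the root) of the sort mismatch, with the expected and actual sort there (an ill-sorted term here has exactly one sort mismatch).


well-sorted; sort = A

    (k) : D
  (w (k)) : C
(g (w (k))) : A


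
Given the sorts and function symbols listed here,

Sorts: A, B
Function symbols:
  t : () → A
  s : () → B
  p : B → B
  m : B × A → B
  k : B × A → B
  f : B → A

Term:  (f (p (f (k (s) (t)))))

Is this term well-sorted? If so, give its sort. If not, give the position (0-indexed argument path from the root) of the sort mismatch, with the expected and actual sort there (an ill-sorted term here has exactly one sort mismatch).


        (s) : B
        (t) : A
      (k (s) (t)) : B
    (f (k (s) (t))) : A
  (p (f (k (s) (t)))) : ✗ arg 0 at [0, 0] has sort A, expected B

ill-sorted at position [0, 0]: expected B, got A


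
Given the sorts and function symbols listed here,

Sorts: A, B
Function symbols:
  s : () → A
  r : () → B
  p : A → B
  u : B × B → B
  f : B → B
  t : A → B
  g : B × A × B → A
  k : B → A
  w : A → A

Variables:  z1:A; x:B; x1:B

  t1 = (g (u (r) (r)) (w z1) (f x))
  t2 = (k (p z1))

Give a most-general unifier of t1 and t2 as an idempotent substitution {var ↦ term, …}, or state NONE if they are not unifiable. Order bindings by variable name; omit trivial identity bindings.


NONE (not unifiable)

head clash or occurs-check failure — not unifiable


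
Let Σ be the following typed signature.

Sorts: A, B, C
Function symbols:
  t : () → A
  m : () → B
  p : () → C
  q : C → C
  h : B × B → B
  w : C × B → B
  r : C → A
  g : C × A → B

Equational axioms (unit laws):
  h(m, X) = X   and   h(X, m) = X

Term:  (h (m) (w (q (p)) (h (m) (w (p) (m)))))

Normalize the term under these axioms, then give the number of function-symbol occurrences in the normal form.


1. (h (m) (w (q (p)) (h (m) (w (p) (m)))))  →  (w (q (p)) (h (m) (w (p) (m))))
2. (w (q (p)) (h (m) (w (p) (m))))  →  (w (q (p)) (w (p) (m)))
normal form: (w (q (p)) (w (p) (m)))

size = 6


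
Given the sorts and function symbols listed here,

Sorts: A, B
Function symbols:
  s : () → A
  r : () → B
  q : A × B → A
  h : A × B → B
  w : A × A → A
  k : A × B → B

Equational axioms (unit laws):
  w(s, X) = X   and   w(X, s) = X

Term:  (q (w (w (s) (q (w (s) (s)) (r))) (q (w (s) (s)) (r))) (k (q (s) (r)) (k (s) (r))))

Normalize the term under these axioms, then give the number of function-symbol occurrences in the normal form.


1. (q (w (w (s) (q (w (s) (s)) (r))) (q (w (s) (s)) (r))) (k (q (s) (r)) (k (s) (r))))  →  (q (w (q (w (s) (s)) (r)) (q (w (s) (s)) (r))) (k (q (s) (r)) (k (s) (r))))
2. (q (w (q (w (s) (s)) (r)) (q (w (s) (s)) (r))) (k (q (s) (r)) (k (s) (r))))  →  (q (w (q (s) (r)) (q (w (s) (s)) (r))) (k (q (s) (r)) (k (s) (r))))
3. (q (w (q (s) (r)) (q (w (s) (s)) (r))) (k (q (s) (r)) (k (s) (r))))  →  (q (w (q (s) (r)) (q (s) (r))) (k (q (s) (r)) (k (s) (r))))
normal form: (q (w (q (s) (r)) (q (s) (r))) (k (q (s) (r)) (k (s) (r))))

size = 15


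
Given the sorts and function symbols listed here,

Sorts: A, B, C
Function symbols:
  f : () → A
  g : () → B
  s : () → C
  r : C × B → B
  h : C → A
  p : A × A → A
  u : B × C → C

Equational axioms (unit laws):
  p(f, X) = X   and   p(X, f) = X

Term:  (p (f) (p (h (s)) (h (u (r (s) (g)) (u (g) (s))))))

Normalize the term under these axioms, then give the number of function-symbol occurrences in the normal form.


size = 11

1. (p (f) (p (h (s)) (h (u (r (s) (g)) (u (g) (s))))))  →  (p (h (s)) (h (u (r (s) (g)) (u (g) (s)))))
normal form: (p (h (s)) (h (u (r (s) (g)) (u (g) (s)))))


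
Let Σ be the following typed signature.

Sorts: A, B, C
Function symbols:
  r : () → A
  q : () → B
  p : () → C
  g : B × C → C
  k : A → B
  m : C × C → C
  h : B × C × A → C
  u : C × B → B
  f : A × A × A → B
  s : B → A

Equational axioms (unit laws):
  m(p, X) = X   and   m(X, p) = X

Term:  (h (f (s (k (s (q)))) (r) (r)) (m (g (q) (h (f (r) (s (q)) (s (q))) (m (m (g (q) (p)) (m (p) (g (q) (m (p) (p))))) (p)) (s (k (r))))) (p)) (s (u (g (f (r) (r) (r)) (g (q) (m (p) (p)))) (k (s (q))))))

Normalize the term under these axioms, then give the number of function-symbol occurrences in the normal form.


1. (h (f (s (k (s (q)))) (r) (r)) (m (g (q) (h (f (r) (s (q)) (s (q))) (m (m (g (q) (p)) (m (p) (g (q) (m (p) (p))))) (p)) (s (k (r))))) (p)) (s (u (g (f (r) (r) (r)) (g (q) (m (p) (p)))) (k (s (q))))))  →  (h (f (s (k (s (q)))) (r) (r)) (g (q) (h (f (r) (s (q)) (s (q))) (m (m (g (q) (p)) (m (p) (g (q) (m (p) (p))))) (p)) (s (k (r))))) (s (u (g (f (r) (r) (r)) (g (q) (m (p) (p)))) (k (s (q))))))
2. (h (f (s (k (s (q)))) (r) (r)) (g (q) (h (f (r) (s (q)) (s (q))) (m (m (g (q) (p)) (m (p) (g (q) (m (p) (p))))) (p)) (s (k (r))))) (s (u (g (f (r) (r) (r)) (g (q) (m (p) (p)))) (k (s (q))))))  →  (h (f (s (k (s (q)))) (r) (r)) (g (q) (h (f (r) (s (q)) (s (q))) (m (g (q) (p)) (m (p) (g (q) (m (p) (p))))) (s (k (r))))) (s (u (g (f (r) (r) (r)) (g (q) (m (p) (p)))) (k (s (q))))))
3. (h (f (s (k (s (q)))) (r) (r)) (g (q) (h (f (r) (s (q)) (s (q))) (m (g (q) (p)) (m (p) (g (q) (m (p) (p))))) (s (k (r))))) (s (u (g (f (r) (r) (r)) (g (q) (m (p) (p)))) (k (s (q))))))  →  (h (f (s (k (s (q)))) (r) (r)) (g (q) (h (f (r) (s (q)) (s (q))) (m (g (q) (p)) (g (q) (m (p) (p)))) (s (k (r))))) (s (u (g (f (r) (r) (r)) (g (q) (m (p) (p)))) (k (s (q))))))
4. (h (f (s (k (s (q)))) (r) (r)) (g (q) (h (f (r) (s (q)) (s (q))) (m (g (q) (p)) (g (q) (m (p) (p)))) (s (k (r))))) (s (u (g (f (r) (r) (r)) (g (q) (m (p) (p)))) (k (s (q))))))  →  (h (f (s (k (s (q)))) (r) (r)) (g (q) (h (f (r) (s (q)) (s (q))) (m (g (q) (p)) (g (q) (p))) (s (k (r))))) (s (u (g (f (r) (r) (r)) (g (q) (m (p) (p)))) (k (s (q))))))
5. (h (f (s (k (s (q)))) (r) (r)) (g (q) (h (f (r) (s (q)) (s (q))) (m (g (q) (p)) (g (q) (p))) (s (k (r))))) (s (u (g (f (r) (r) (r)) (g (q) (m (p) (p)))) (k (s (q))))))  →  (h (f (s (k (s (q)))) (r) (r)) (g (q) (h (f (r) (s (q)) (s (q))) (m (g (q) (p)) (g (q) (p))) (s (k (r))))) (s (u (g (f (r) (r) (r)) (g (q) (p))) (k (s (q))))))
normal form: (h (f (s (k (s (q)))) (r) (r)) (g (q) (h (f (r) (s (q)) (s (q))) (m (g (q) (p)) (g (q) (p))) (s (k (r))))) (s (u (g (f (r) (r) (r)) (g (q) (p))) (k (s (q))))))

size = 40


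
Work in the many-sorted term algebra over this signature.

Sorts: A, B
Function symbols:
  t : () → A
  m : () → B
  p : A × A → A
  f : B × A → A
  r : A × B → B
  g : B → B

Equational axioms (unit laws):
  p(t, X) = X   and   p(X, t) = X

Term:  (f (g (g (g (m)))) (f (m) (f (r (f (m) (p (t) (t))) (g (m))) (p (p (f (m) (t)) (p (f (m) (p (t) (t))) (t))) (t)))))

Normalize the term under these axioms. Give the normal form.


1. (f (g (g (g (m)))) (f (m) (f (r (f (m) (p (t) (t))) (g (m))) (p (p (f (m) (t)) (p (f (m) (p (t) (t))) (t))) (t)))))  →  (f (g (g (g (m)))) (f (m) (f (r (f (m) (t)) (g (m))) (p (p (f (m) (t)) (p (f (m) (p (t) (t))) (t))) (t)))))
2. (f (g (g (g (m)))) (f (m) (f (r (f (m) (t)) (g (m))) (p (p (f (m) (t)) (p (f (m) (p (t) (t))) (t))) (t)))))  →  (f (g (g (g (m)))) (f (m) (f (r (f (m) (t)) (g (m))) (p (f (m) (t)) (p (f (m) (p (t) (t))) (t))))))
3. (f (g (g (g (m)))) (f (m) (f (r (f (m) (t)) (g (m))) (p (f (m) (t)) (p (f (m) (p (t) (t))) (t))))))  →  (f (g (g (g (m)))) (f (m) (f (r (f (m) (t)) (g (m))) (p (f (m) (t)) (f (m) (p (t) (t)))))))
4. (f (g (g (g (m)))) (f (m) (f (r (f (m) (t)) (g (m))) (p (f (m) (t)) (f (m) (p (t) (t)))))))  →  (f (g (g (g (m)))) (f (m) (f (r (f (m) (t)) (g (m))) (p (f (m) (t)) (f (m) (t))))))

normal form = (f (g (g (g (m)))) (f (m) (f (r (f (m) (t)) (g (m))) (p (f (m) (t)) (f (m) (t))))))


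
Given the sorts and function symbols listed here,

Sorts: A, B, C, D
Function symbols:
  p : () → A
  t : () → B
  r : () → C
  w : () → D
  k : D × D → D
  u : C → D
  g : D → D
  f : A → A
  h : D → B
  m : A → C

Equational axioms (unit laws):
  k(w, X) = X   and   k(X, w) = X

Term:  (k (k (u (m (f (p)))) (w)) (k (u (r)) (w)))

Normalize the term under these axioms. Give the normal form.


1. (k (k (u (m (f (p)))) (w)) (k (u (r)) (w)))  →  (k (u (m (f (p)))) (k (u (r)) (w)))
2. (k (u (m (f (p)))) (k (u (r)) (w)))  →  (k (u (m (f (p)))) (u (r)))

normal form = (k (u (m (f (p)))) (u (r)))


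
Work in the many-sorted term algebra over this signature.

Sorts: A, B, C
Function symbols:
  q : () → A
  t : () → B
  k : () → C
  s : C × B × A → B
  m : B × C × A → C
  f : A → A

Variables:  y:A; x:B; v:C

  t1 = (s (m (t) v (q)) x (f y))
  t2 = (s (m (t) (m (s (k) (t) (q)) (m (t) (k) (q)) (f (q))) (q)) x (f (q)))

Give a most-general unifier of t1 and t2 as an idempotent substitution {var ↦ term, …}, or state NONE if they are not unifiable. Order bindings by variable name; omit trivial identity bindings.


{v ↦ (m (s (k) (t) (q)) (m (t) (k) (q)) (f (q))), y ↦ (q)}


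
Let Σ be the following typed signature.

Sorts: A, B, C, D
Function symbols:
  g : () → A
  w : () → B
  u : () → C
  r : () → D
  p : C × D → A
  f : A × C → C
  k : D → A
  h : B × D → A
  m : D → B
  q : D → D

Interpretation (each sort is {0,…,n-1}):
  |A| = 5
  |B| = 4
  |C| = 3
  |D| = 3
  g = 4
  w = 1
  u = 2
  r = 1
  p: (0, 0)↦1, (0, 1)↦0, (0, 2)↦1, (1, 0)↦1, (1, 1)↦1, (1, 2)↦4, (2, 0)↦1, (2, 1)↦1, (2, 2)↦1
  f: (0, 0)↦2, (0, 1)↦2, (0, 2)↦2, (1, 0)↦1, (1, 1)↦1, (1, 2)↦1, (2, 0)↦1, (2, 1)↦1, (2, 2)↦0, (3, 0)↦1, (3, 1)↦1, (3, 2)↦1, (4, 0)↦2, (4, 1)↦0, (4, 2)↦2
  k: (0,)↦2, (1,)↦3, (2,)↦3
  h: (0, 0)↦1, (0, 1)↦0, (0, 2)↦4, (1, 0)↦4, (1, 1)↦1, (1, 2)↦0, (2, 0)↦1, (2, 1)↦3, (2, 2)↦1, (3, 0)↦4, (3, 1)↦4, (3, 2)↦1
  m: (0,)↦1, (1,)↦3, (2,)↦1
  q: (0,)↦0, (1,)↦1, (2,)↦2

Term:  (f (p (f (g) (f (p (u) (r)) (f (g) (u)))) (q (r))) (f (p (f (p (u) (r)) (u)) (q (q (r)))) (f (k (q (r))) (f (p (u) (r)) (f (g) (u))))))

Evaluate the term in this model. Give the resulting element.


value = 2

  g = 4
  u = 2
  r = 1
  (p (u) (r)) = p(2, 1) = 1
  g = 4
  u = 2
  (f (g) (u)) = f(4, 2) = 2
  (f (p (u) (r)) (f (g) (u))) = f(1, 2) = 1
  (f (g) (f (p (u) (r)) (f (g) (u)))) = f(4, 1) = 0
  r = 1
  (q (r)) = q(1,) = 1
  (p (f (g) (f (p (u) (r)) (f (g) (u)))) (q (r))) = p(0, 1) = 0
  u = 2
  r = 1
  (p (u) (r)) = p(2, 1) = 1
  u = 2
  (f (p (u) (r)) (u)) = f(1, 2) = 1
  r = 1
  (q (r)) = q(1,) = 1
  (q (q (r))) = q(1,) = 1
  (p (f (p (u) (r)) (u)) (q (q (r)))) = p(1, 1) = 1
  r = 1
  (q (r)) = q(1,) = 1
  (k (q (r))) = k(1,) = 3
  u = 2
  r = 1
  (p (u) (r)) = p(2, 1) = 1
  g = 4
  u = 2
  (f (g) (u)) = f(4, 2) = 2
  (f (p (u) (r)) (f (g) (u))) = f(1, 2) = 1
  (f (k (q (r))) (f (p (u) (r)) (f (g) (u)))) = f(3, 1) = 1
  (f (p (f (p (u) (r)) (u)) (q (q (r)))) (f (k (q (r))) (f (p (u) (r)) (f (g) (u))))) = f(1, 1) = 1
  (f (p (f (g) (f (p (u) (r)) (f (g) (u)))) (q (r))) (f (p (f (p (u) (r)) (u)) (q (q (r)))) (f (k (q (r))) (f (p (u) (r)) (f (g) (u)))))) = f(0, 1) = 2


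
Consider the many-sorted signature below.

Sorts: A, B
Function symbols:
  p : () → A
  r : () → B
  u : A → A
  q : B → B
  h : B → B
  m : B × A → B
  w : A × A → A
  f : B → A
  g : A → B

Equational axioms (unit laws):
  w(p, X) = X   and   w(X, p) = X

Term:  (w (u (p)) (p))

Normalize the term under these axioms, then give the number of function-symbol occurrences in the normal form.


1. (w (u (p)) (p))  →  (u (p))
normal form: (u (p))

size = 2


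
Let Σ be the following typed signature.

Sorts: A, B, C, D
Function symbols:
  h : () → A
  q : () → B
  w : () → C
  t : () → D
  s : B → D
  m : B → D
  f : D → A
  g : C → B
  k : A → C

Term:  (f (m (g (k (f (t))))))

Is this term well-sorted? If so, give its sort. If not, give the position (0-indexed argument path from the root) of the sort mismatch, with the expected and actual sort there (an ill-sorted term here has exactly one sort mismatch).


well-sorted; sort = A

          (t) : D
        (f (t)) : A
      (k (f (t))) : C
    (g (k (f (t)))) : B
  (m (g (k (f (t))))) : D
(f (m (g (k (f (t)))))) : A


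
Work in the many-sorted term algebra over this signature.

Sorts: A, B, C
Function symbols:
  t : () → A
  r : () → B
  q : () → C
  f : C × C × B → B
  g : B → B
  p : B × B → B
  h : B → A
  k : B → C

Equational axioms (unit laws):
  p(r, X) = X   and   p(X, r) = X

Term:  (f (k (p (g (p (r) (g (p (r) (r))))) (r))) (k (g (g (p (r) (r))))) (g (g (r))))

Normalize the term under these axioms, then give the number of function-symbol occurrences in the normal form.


1. (f (k (p (g (p (r) (g (p (r) (r))))) (r))) (k (g (g (p (r) (r))))) (g (g (r))))  →  (f (k (g (p (r) (g (p (r) (r)))))) (k (g (g (p (r) (r))))) (g (g (r))))
2. (f (k (g (p (r) (g (p (r) (r)))))) (k (g (g (p (r) (r))))) (g (g (r))))  →  (f (k (g (g (p (r) (r))))) (k (g (g (p (r) (r))))) (g (g (r))))
3. (f (k (g (g (p (r) (r))))) (k (g (g (p (r) (r))))) (g (g (r))))  →  (f (k (g (g (r)))) (k (g (g (p (r) (r))))) (g (g (r))))
4. (f (k (g (g (r)))) (k (g (g (p (r) (r))))) (g (g (r))))  →  (f (k (g (g (r)))) (k (g (g (r)))) (g (g (r))))
normal form: (f (k (g (g (r)))) (k (g (g (r)))) (g (g (r))))

size = 12


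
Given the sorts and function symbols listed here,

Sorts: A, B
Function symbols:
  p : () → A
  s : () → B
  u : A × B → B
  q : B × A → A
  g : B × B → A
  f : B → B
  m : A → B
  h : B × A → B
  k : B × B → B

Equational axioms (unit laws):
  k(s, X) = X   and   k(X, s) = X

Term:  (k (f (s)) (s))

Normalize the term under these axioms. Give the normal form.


normal form = (f (s))

1. (k (f (s)) (s))  →  (f (s))


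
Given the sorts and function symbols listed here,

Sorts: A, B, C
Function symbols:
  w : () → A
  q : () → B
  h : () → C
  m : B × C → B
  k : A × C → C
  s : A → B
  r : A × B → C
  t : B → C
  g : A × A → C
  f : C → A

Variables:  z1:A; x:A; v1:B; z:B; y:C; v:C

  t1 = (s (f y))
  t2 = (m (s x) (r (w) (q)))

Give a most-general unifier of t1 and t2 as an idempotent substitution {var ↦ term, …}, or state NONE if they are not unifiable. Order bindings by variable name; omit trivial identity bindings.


NONE (not unifiable)

head clash or occurs-check failure — not unifiable


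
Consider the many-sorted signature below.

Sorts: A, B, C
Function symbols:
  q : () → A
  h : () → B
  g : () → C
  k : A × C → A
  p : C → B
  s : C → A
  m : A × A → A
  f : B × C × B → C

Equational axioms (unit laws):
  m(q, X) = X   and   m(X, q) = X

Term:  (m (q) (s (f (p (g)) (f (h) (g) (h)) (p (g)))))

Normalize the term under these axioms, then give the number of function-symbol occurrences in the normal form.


size = 10

1. (m (q) (s (f (p (g)) (f (h) (g) (h)) (p (g)))))  →  (s (f (p (g)) (f (h) (g) (h)) (p (g))))
normal form: (s (f (p (g)) (f (h) (g) (h)) (p (g))))


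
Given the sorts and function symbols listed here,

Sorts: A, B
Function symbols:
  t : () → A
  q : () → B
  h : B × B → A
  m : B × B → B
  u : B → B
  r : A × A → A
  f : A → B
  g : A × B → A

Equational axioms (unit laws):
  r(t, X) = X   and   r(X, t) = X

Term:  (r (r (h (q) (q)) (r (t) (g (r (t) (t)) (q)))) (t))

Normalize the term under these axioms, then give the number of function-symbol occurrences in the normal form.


size = 7

1. (r (r (h (q) (q)) (r (t) (g (r (t) (t)) (q)))) (t))  →  (r (h (q) (q)) (r (t) (g (r (t) (t)) (q))))
2. (r (h (q) (q)) (r (t) (g (r (t) (t)) (q))))  →  (r (h (q) (q)) (g (r (t) (t)) (q)))
3. (r (h (q) (q)) (g (r (t) (t)) (q)))  →  (r (h (q) (q)) (g (t) (q)))
normal form: (r (h (q) (q)) (g (t) (q)))
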